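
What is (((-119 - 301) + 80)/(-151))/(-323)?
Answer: -20/2869 ≈ -0.0069711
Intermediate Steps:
(((-119 - 301) + 80)/(-151))/(-323) = ((-420 + 80)*(-1/151))*(-1/323) = -340*(-1/151)*(-1/323) = (340/151)*(-1/323) = -20/2869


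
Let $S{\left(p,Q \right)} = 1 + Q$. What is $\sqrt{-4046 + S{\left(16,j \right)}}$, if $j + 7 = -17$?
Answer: $i \sqrt{4069} \approx 63.789 i$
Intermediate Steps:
$j = -24$ ($j = -7 - 17 = -24$)
$\sqrt{-4046 + S{\left(16,j \right)}} = \sqrt{-4046 + \left(1 - 24\right)} = \sqrt{-4046 - 23} = \sqrt{-4069} = i \sqrt{4069}$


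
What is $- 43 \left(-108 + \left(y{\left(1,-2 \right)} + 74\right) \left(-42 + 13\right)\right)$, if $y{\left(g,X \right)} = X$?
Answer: $94428$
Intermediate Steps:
$- 43 \left(-108 + \left(y{\left(1,-2 \right)} + 74\right) \left(-42 + 13\right)\right) = - 43 \left(-108 + \left(-2 + 74\right) \left(-42 + 13\right)\right) = - 43 \left(-108 + 72 \left(-29\right)\right) = - 43 \left(-108 - 2088\right) = \left(-43\right) \left(-2196\right) = 94428$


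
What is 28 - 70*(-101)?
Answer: 7098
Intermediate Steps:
28 - 70*(-101) = 28 + 7070 = 7098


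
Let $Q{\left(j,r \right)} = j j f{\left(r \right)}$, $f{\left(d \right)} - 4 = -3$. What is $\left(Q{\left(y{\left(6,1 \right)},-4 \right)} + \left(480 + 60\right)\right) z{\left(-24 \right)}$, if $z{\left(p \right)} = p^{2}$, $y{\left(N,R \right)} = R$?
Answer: $311616$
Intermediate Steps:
$f{\left(d \right)} = 1$ ($f{\left(d \right)} = 4 - 3 = 1$)
$Q{\left(j,r \right)} = j^{2}$ ($Q{\left(j,r \right)} = j j 1 = j^{2} \cdot 1 = j^{2}$)
$\left(Q{\left(y{\left(6,1 \right)},-4 \right)} + \left(480 + 60\right)\right) z{\left(-24 \right)} = \left(1^{2} + \left(480 + 60\right)\right) \left(-24\right)^{2} = \left(1 + 540\right) 576 = 541 \cdot 576 = 311616$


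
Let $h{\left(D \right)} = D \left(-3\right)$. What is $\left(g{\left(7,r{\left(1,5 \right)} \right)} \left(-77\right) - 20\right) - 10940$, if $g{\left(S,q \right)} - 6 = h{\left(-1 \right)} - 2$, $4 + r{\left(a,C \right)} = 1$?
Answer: $-11499$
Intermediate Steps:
$h{\left(D \right)} = - 3 D$
$r{\left(a,C \right)} = -3$ ($r{\left(a,C \right)} = -4 + 1 = -3$)
$g{\left(S,q \right)} = 7$ ($g{\left(S,q \right)} = 6 - -1 = 6 + \left(3 - 2\right) = 6 + 1 = 7$)
$\left(g{\left(7,r{\left(1,5 \right)} \right)} \left(-77\right) - 20\right) - 10940 = \left(7 \left(-77\right) - 20\right) - 10940 = \left(-539 - 20\right) - 10940 = -559 - 10940 = -11499$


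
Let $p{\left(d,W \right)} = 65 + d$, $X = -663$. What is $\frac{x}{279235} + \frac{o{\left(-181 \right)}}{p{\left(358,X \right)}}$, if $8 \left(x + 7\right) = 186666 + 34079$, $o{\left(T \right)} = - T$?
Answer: $\frac{497683727}{944931240} \approx 0.52669$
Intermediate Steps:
$x = \frac{220689}{8}$ ($x = -7 + \frac{186666 + 34079}{8} = -7 + \frac{1}{8} \cdot 220745 = -7 + \frac{220745}{8} = \frac{220689}{8} \approx 27586.0$)
$\frac{x}{279235} + \frac{o{\left(-181 \right)}}{p{\left(358,X \right)}} = \frac{220689}{8 \cdot 279235} + \frac{\left(-1\right) \left(-181\right)}{65 + 358} = \frac{220689}{8} \cdot \frac{1}{279235} + \frac{181}{423} = \frac{220689}{2233880} + 181 \cdot \frac{1}{423} = \frac{220689}{2233880} + \frac{181}{423} = \frac{497683727}{944931240}$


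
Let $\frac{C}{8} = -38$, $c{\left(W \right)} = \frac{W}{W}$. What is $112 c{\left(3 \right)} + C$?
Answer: $-192$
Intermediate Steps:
$c{\left(W \right)} = 1$
$C = -304$ ($C = 8 \left(-38\right) = -304$)
$112 c{\left(3 \right)} + C = 112 \cdot 1 - 304 = 112 - 304 = -192$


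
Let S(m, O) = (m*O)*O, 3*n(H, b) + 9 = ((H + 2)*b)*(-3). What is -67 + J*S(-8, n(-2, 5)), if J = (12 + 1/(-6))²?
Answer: -10149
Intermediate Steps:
J = 5041/36 (J = (12 - ⅙)² = (71/6)² = 5041/36 ≈ 140.03)
n(H, b) = -3 - b*(2 + H) (n(H, b) = -3 + (((H + 2)*b)*(-3))/3 = -3 + (((2 + H)*b)*(-3))/3 = -3 + ((b*(2 + H))*(-3))/3 = -3 + (-3*b*(2 + H))/3 = -3 - b*(2 + H))
S(m, O) = m*O² (S(m, O) = (O*m)*O = m*O²)
-67 + J*S(-8, n(-2, 5)) = -67 + 5041*(-8*(-3 - 2*5 - 1*(-2)*5)²)/36 = -67 + 5041*(-8*(-3 - 10 + 10)²)/36 = -67 + 5041*(-8*(-3)²)/36 = -67 + 5041*(-8*9)/36 = -67 + (5041/36)*(-72) = -67 - 10082 = -10149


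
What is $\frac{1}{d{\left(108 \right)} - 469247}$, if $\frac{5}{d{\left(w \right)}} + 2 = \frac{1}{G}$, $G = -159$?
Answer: $- \frac{319}{149690588} \approx -2.1311 \cdot 10^{-6}$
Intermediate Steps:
$d{\left(w \right)} = - \frac{795}{319}$ ($d{\left(w \right)} = \frac{5}{-2 + \frac{1}{-159}} = \frac{5}{-2 - \frac{1}{159}} = \frac{5}{- \frac{319}{159}} = 5 \left(- \frac{159}{319}\right) = - \frac{795}{319}$)
$\frac{1}{d{\left(108 \right)} - 469247} = \frac{1}{- \frac{795}{319} - 469247} = \frac{1}{- \frac{149690588}{319}} = - \frac{319}{149690588}$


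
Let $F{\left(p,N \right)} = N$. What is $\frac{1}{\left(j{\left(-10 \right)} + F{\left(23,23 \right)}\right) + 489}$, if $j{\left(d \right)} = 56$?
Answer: $\frac{1}{568} \approx 0.0017606$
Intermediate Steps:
$\frac{1}{\left(j{\left(-10 \right)} + F{\left(23,23 \right)}\right) + 489} = \frac{1}{\left(56 + 23\right) + 489} = \frac{1}{79 + 489} = \frac{1}{568}$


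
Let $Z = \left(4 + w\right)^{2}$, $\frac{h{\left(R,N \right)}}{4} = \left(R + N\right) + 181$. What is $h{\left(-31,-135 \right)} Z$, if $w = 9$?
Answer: $10140$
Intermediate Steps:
$h{\left(R,N \right)} = 724 + 4 N + 4 R$ ($h{\left(R,N \right)} = 4 \left(\left(R + N\right) + 181\right) = 4 \left(\left(N + R\right) + 181\right) = 4 \left(181 + N + R\right) = 724 + 4 N + 4 R$)
$Z = 169$ ($Z = \left(4 + 9\right)^{2} = 13^{2} = 169$)
$h{\left(-31,-135 \right)} Z = \left(724 + 4 \left(-135\right) + 4 \left(-31\right)\right) 169 = \left(724 - 540 - 124\right) 169 = 60 \cdot 169 = 10140$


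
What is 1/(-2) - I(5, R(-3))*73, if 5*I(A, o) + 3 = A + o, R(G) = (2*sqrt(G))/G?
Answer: -297/10 + 146*I*sqrt(3)/15 ≈ -29.7 + 16.859*I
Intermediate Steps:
R(G) = 2/sqrt(G)
I(A, o) = -3/5 + A/5 + o/5 (I(A, o) = -3/5 + (A + o)/5 = -3/5 + (A/5 + o/5) = -3/5 + A/5 + o/5)
1/(-2) - I(5, R(-3))*73 = 1/(-2) - (-3/5 + (1/5)*5 + (2/sqrt(-3))/5)*73 = -1/2 - (-3/5 + 1 + (2*(-I*sqrt(3)/3))/5)*73 = -1/2 - (-3/5 + 1 + (-2*I*sqrt(3)/3)/5)*73 = -1/2 - (-3/5 + 1 - 2*I*sqrt(3)/15)*73 = -1/2 - (2/5 - 2*I*sqrt(3)/15)*73 = -1/2 + (-2/5 + 2*I*sqrt(3)/15)*73 = -1/2 + (-146/5 + 146*I*sqrt(3)/15) = -297/10 + 146*I*sqrt(3)/15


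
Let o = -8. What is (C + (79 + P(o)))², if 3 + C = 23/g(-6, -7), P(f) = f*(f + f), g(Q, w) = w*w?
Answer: 100380361/2401 ≈ 41808.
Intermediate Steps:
g(Q, w) = w²
P(f) = 2*f² (P(f) = f*(2*f) = 2*f²)
C = -124/49 (C = -3 + 23/((-7)²) = -3 + 23/49 = -124/49 ≈ -2.5306)
(C + (79 + P(o)))² = (-124/49 + (79 + 2*(-8)²))² = (-124/49 + (79 + 2*64))² = (-124/49 + (79 + 128))² = (-124/49 + 207)² = (10019/49)² = 100380361/2401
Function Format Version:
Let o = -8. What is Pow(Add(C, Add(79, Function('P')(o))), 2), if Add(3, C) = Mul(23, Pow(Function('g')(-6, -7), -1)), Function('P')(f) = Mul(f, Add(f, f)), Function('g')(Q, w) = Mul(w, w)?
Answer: Rational(100380361, 2401) ≈ 41808.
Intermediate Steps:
Function('g')(Q, w) = Pow(w, 2)
Function('P')(f) = Mul(2, Pow(f, 2)) (Function('P')(f) = Mul(f, Mul(2, f)) = Mul(2, Pow(f, 2)))
C = Rational(-124, 49) (C = Add(-3, Mul(23, Pow(Pow(-7, 2), -1))) = Add(-3, Mul(23, Pow(49, -1))) = Add(-3, Mul(23, Rational(1, 49))) = Add(-3, Rational(23, 49)) = Rational(-124, 49) ≈ -2.5306)
Pow(Add(C, Add(79, Function('P')(o))), 2) = Pow(Add(Rational(-124, 49), Add(79, Mul(2, Pow(-8, 2)))), 2) = Pow(Add(Rational(-124, 49), Add(79, Mul(2, 64))), 2) = Pow(Add(Rational(-124, 49), Add(79, 128)), 2) = Pow(Add(Rational(-124, 49), 207), 2) = Pow(Rational(10019, 49), 2) = Rational(100380361, 2401)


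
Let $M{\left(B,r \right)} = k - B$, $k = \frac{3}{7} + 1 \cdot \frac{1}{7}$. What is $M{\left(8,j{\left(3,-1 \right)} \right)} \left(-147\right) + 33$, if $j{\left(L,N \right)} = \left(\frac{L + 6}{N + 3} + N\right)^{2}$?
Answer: $1125$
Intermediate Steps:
$k = \frac{4}{7}$ ($k = 3 \cdot \frac{1}{7} + 1 \cdot \frac{1}{7} = \frac{3}{7} + \frac{1}{7} = \frac{4}{7} \approx 0.57143$)
$j{\left(L,N \right)} = \left(N + \frac{6 + L}{3 + N}\right)^{2}$ ($j{\left(L,N \right)} = \left(\frac{6 + L}{3 + N} + N\right)^{2} = \left(N + \frac{6 + L}{3 + N}\right)^{2}$)
$M{\left(B,r \right)} = \frac{4}{7} - B$
$M{\left(8,j{\left(3,-1 \right)} \right)} \left(-147\right) + 33 = \left(\frac{4}{7} - 8\right) \left(-147\right) + 33 = \left(- \frac{52}{7}\right) \left(-147\right) + 33 = 1092 + 33 = 1125$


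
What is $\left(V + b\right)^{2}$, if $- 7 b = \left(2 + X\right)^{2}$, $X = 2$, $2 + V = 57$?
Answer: $\frac{136161}{49} \approx 2778.8$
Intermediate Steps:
$V = 55$ ($V = -2 + 57 = 55$)
$b = - \frac{16}{7}$ ($b = - \frac{\left(2 + 2\right)^{2}}{7} = - \frac{4^{2}}{7} = \left(- \frac{1}{7}\right) 16 = - \frac{16}{7} \approx -2.2857$)
$\left(V + b\right)^{2} = \left(55 - \frac{16}{7}\right)^{2} = \left(\frac{369}{7}\right)^{2} = \frac{136161}{49}$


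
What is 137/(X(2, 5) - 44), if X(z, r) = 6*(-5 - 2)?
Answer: -137/86 ≈ -1.5930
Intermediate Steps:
X(z, r) = -42 (X(z, r) = 6*(-7) = -42)
137/(X(2, 5) - 44) = 137/(-42 - 44) = 137/(-86) = -1/86*137 = -137/86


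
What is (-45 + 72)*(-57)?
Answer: -1539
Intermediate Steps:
(-45 + 72)*(-57) = 27*(-57) = -1539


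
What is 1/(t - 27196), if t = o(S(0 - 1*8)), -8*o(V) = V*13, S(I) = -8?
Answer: -1/27183 ≈ -3.6788e-5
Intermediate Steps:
o(V) = -13*V/8 (o(V) = -V*13/8 = -13*V/8)
t = 13 (t = -13/8*(-8) = 13)
1/(t - 27196) = 1/(13 - 27196) = 1/(-27183) = -1/27183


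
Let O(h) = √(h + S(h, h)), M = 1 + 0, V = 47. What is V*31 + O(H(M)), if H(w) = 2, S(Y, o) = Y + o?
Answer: 1457 + √6 ≈ 1459.4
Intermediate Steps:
M = 1
O(h) = √3*√h (O(h) = √(h + (h + h)) = √(h + 2*h) = √(3*h) = √3*√h)
V*31 + O(H(M)) = 47*31 + √3*√2 = 1457 + √6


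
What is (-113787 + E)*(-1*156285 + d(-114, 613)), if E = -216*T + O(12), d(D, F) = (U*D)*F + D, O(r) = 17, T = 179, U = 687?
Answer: 7342034370522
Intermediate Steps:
d(D, F) = D + 687*D*F (d(D, F) = (687*D)*F + D = 687*D*F + D = D + 687*D*F)
E = -38647 (E = -216*179 + 17 = -38664 + 17 = -38647)
(-113787 + E)*(-1*156285 + d(-114, 613)) = (-113787 - 38647)*(-1*156285 - 114*(1 + 687*613)) = -152434*(-156285 - 114*(1 + 421131)) = -152434*(-156285 - 114*421132) = -152434*(-156285 - 48009048) = -152434*(-48165333) = 7342034370522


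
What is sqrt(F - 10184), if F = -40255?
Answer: I*sqrt(50439) ≈ 224.59*I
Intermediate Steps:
sqrt(F - 10184) = sqrt(-40255 - 10184) = sqrt(-50439) = I*sqrt(50439)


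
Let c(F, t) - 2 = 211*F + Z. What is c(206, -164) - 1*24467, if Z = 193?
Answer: 19194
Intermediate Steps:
c(F, t) = 195 + 211*F (c(F, t) = 2 + (211*F + 193) = 2 + (193 + 211*F) = 195 + 211*F)
c(206, -164) - 1*24467 = (195 + 211*206) - 1*24467 = (195 + 43466) - 24467 = 43661 - 24467 = 19194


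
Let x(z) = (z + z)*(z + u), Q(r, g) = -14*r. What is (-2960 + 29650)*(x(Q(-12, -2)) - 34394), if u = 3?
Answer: 615524780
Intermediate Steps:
x(z) = 2*z*(3 + z) (x(z) = (z + z)*(z + 3) = (2*z)*(3 + z) = 2*z*(3 + z))
(-2960 + 29650)*(x(Q(-12, -2)) - 34394) = (-2960 + 29650)*(2*(-14*(-12))*(3 - 14*(-12)) - 34394) = 26690*(2*168*(3 + 168) - 34394) = 26690*(2*168*171 - 34394) = 26690*(57456 - 34394) = 26690*23062 = 615524780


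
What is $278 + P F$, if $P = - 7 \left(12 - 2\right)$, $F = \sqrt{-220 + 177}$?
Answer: $278 - 70 i \sqrt{43} \approx 278.0 - 459.02 i$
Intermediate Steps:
$F = i \sqrt{43}$ ($F = \sqrt{-43} = i \sqrt{43} \approx 6.5574 i$)
$P = -70$ ($P = \left(-7\right) 10 = -70$)
$278 + P F = 278 - 70 i \sqrt{43}$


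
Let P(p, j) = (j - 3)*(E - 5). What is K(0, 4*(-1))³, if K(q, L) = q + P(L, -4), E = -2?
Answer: 117649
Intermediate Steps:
P(p, j) = 21 - 7*j (P(p, j) = (j - 3)*(-2 - 5) = (-3 + j)*(-7) = 21 - 7*j)
K(q, L) = 49 + q (K(q, L) = q + (21 - 7*(-4)) = q + (21 + 28) = q + 49 = 49 + q)
K(0, 4*(-1))³ = (49 + 0)³ = 49³ = 117649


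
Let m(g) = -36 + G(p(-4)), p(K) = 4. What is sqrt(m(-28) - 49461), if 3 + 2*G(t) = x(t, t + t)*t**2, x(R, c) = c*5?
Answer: I*sqrt(196714)/2 ≈ 221.76*I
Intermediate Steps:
x(R, c) = 5*c
G(t) = -3/2 + 5*t**3 (G(t) = -3/2 + ((5*(t + t))*t**2)/2 = -3/2 + ((5*(2*t))*t**2)/2 = -3/2 + ((10*t)*t**2)/2 = -3/2 + (10*t**3)/2 = -3/2 + 5*t**3)
m(g) = 565/2 (m(g) = -36 + (-3/2 + 5*4**3) = -36 + (-3/2 + 5*64) = -36 + (-3/2 + 320) = -36 + 637/2 = 565/2)
sqrt(m(-28) - 49461) = sqrt(565/2 - 49461) = sqrt(-98357/2) = I*sqrt(196714)/2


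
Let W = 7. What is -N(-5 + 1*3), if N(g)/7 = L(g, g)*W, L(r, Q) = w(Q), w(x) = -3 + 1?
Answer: 98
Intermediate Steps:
w(x) = -2
L(r, Q) = -2
N(g) = -98 (N(g) = 7*(-2*7) = 7*(-14) = -98)
-N(-5 + 1*3) = -1*(-98) = 98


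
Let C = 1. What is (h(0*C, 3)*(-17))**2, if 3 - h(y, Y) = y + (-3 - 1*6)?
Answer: 41616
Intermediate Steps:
h(y, Y) = 12 - y (h(y, Y) = 3 - (y + (-3 - 1*6)) = 3 - (y + (-3 - 6)) = 3 - (y - 9) = 3 - (-9 + y) = 3 + (9 - y) = 12 - y)
(h(0*C, 3)*(-17))**2 = ((12 - 0)*(-17))**2 = ((12 - 1*0)*(-17))**2 = ((12 + 0)*(-17))**2 = (12*(-17))**2 = (-204)**2 = 41616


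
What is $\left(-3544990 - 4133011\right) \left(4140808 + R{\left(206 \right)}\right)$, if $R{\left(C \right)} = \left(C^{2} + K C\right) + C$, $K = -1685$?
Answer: $-29455422356340$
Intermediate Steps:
$R{\left(C \right)} = C^{2} - 1684 C$ ($R{\left(C \right)} = \left(C^{2} - 1685 C\right) + C = C^{2} - 1684 C$)
$\left(-3544990 - 4133011\right) \left(4140808 + R{\left(206 \right)}\right) = \left(-3544990 - 4133011\right) \left(4140808 + 206 \left(-1684 + 206\right)\right) = - 7678001 \left(4140808 + 206 \left(-1478\right)\right) = - 7678001 \left(4140808 - 304468\right) = \left(-7678001\right) 3836340 = -29455422356340$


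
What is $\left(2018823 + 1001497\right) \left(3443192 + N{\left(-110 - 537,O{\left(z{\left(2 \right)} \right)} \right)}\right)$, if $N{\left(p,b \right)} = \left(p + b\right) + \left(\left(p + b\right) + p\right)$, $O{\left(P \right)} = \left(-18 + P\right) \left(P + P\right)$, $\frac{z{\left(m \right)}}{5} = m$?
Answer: $10392712717920$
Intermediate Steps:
$z{\left(m \right)} = 5 m$
$O{\left(P \right)} = 2 P \left(-18 + P\right)$ ($O{\left(P \right)} = \left(-18 + P\right) 2 P = 2 P \left(-18 + P\right)$)
$N{\left(p,b \right)} = 2 b + 3 p$ ($N{\left(p,b \right)} = \left(b + p\right) + \left(\left(b + p\right) + p\right) = \left(b + p\right) + \left(b + 2 p\right) = 2 b + 3 p$)
$\left(2018823 + 1001497\right) \left(3443192 + N{\left(-110 - 537,O{\left(z{\left(2 \right)} \right)} \right)}\right) = \left(2018823 + 1001497\right) \left(3443192 + \left(2 \cdot 2 \cdot 5 \cdot 2 \left(-18 + 5 \cdot 2\right) + 3 \left(-110 - 537\right)\right)\right) = 3020320 \left(3443192 + \left(2 \cdot 2 \cdot 10 \left(-18 + 10\right) + 3 \left(-110 - 537\right)\right)\right) = 3020320 \left(3443192 + \left(2 \cdot 2 \cdot 10 \left(-8\right) + 3 \left(-647\right)\right)\right) = 3020320 \left(3443192 + \left(2 \left(-160\right) - 1941\right)\right) = 3020320 \left(3443192 - 2261\right) = 3020320 \cdot 3440931 = 10392712717920$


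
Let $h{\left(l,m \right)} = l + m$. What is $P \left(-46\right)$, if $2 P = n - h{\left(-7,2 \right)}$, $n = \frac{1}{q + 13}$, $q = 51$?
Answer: $- \frac{7383}{64} \approx -115.36$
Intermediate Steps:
$n = \frac{1}{64}$ ($n = \frac{1}{51 + 13} = \frac{1}{64} \approx 0.015625$)
$P = \frac{321}{128}$ ($P = \frac{\frac{1}{64} - \left(-7 + 2\right)}{2} = \frac{\frac{1}{64} - -5}{2} = \frac{\frac{1}{64} + 5}{2} = \frac{1}{2} \cdot \frac{321}{64} = \frac{321}{128} \approx 2.5078$)
$P \left(-46\right) = \frac{321}{128} \left(-46\right) = - \frac{7383}{64}$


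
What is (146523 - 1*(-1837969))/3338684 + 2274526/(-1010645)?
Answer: -1397076661611/843556072795 ≈ -1.6562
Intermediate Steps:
(146523 - 1*(-1837969))/3338684 + 2274526/(-1010645) = (146523 + 1837969)*(1/3338684) + 2274526*(-1/1010645) = 1984492*(1/3338684) - 2274526/1010645 = 496123/834671 - 2274526/1010645 = -1397076661611/843556072795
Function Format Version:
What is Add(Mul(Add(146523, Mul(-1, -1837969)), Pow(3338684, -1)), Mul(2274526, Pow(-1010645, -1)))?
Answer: Rational(-1397076661611, 843556072795) ≈ -1.6562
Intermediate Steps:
Add(Mul(Add(146523, Mul(-1, -1837969)), Pow(3338684, -1)), Mul(2274526, Pow(-1010645, -1))) = Add(Mul(Add(146523, 1837969), Rational(1, 3338684)), Mul(2274526, Rational(-1, 1010645))) = Add(Mul(1984492, Rational(1, 3338684)), Rational(-2274526, 1010645)) = Add(Rational(496123, 834671), Rational(-2274526, 1010645)) = Rational(-1397076661611, 843556072795)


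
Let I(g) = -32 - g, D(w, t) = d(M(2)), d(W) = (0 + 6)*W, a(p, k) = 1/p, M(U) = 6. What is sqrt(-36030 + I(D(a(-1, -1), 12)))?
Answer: I*sqrt(36098) ≈ 189.99*I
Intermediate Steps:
d(W) = 6*W
D(w, t) = 36 (D(w, t) = 6*6 = 36)
sqrt(-36030 + I(D(a(-1, -1), 12))) = sqrt(-36030 + (-32 - 1*36)) = sqrt(-36030 + (-32 - 36)) = sqrt(-36030 - 68) = sqrt(-36098) = I*sqrt(36098)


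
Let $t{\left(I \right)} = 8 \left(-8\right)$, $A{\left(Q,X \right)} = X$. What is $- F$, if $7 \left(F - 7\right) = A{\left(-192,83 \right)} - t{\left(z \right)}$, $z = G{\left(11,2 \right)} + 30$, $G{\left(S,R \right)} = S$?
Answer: $-28$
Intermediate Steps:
$z = 41$ ($z = 11 + 30 = 41$)
$t{\left(I \right)} = -64$
$F = 28$ ($F = 7 + \frac{83 - -64}{7} = 7 + \frac{83 + 64}{7} = 7 + \frac{1}{7} \cdot 147 = 7 + 21 = 28$)
$- F = \left(-1\right) 28 = -28$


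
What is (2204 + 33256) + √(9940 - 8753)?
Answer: 35460 + √1187 ≈ 35494.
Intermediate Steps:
(2204 + 33256) + √(9940 - 8753) = 35460 + √1187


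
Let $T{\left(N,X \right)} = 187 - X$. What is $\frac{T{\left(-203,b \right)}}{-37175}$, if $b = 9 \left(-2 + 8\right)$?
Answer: $- \frac{133}{37175} \approx -0.0035777$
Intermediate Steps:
$b = 54$ ($b = 9 \cdot 6 = 54$)
$\frac{T{\left(-203,b \right)}}{-37175} = \frac{187 - 54}{-37175} = \left(187 - 54\right) \left(- \frac{1}{37175}\right) = 133 \left(- \frac{1}{37175}\right) = - \frac{133}{37175}$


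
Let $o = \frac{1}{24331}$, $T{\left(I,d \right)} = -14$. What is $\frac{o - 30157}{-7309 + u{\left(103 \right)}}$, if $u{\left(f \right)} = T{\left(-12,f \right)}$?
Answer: $\frac{244583322}{59391971} \approx 4.1181$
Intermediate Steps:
$o = \frac{1}{24331} \approx 4.11 \cdot 10^{-5}$
$u{\left(f \right)} = -14$
$\frac{o - 30157}{-7309 + u{\left(103 \right)}} = \frac{\frac{1}{24331} - 30157}{-7309 - 14} = - \frac{733749966}{24331 \left(-7323\right)} = \left(- \frac{733749966}{24331}\right) \left(- \frac{1}{7323}\right) = \frac{244583322}{59391971}$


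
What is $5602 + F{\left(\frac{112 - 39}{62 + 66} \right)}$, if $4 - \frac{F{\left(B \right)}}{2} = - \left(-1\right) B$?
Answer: $\frac{358967}{64} \approx 5608.9$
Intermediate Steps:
$F{\left(B \right)} = 8 - 2 B$ ($F{\left(B \right)} = 8 - 2 \left(- \left(-1\right) B\right) = 8 - 2 B$)
$5602 + F{\left(\frac{112 - 39}{62 + 66} \right)} = 5602 + \left(8 - 2 \frac{112 - 39}{62 + 66}\right) = 5602 + \left(8 - 2 \cdot \frac{73}{128}\right) = 5602 + \left(8 - 2 \cdot 73 \cdot \frac{1}{128}\right) = 5602 + \left(8 - \frac{73}{64}\right) = 5602 + \frac{439}{64} = \frac{358967}{64}$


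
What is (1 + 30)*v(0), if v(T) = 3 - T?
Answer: 93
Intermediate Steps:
(1 + 30)*v(0) = (1 + 30)*(3 - 1*0) = 31*(3 + 0) = 31*3 = 93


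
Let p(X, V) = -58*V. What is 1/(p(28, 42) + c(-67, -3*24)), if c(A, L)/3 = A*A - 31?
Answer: 1/10938 ≈ 9.1424e-5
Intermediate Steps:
c(A, L) = -93 + 3*A**2 (c(A, L) = 3*(A*A - 31) = 3*(A**2 - 31) = 3*(-31 + A**2) = -93 + 3*A**2)
1/(p(28, 42) + c(-67, -3*24)) = 1/(-58*42 + (-93 + 3*(-67)**2)) = 1/(-2436 + (-93 + 3*4489)) = 1/(-2436 + (-93 + 13467)) = 1/(-2436 + 13374) = 1/10938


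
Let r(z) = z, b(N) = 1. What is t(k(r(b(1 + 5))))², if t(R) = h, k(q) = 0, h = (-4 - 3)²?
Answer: 2401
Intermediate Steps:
h = 49 (h = (-7)² = 49)
t(R) = 49
t(k(r(b(1 + 5))))² = 49² = 2401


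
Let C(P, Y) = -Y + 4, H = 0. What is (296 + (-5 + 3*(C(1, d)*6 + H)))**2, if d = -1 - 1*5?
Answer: 221841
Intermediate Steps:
d = -6 (d = -1 - 5 = -6)
C(P, Y) = 4 - Y
(296 + (-5 + 3*(C(1, d)*6 + H)))**2 = (296 + (-5 + 3*((4 - 1*(-6))*6 + 0)))**2 = (296 + (-5 + 3*((4 + 6)*6 + 0)))**2 = (296 + (-5 + 3*(10*6 + 0)))**2 = (296 + (-5 + 3*(60 + 0)))**2 = (296 + (-5 + 3*60))**2 = (296 + (-5 + 180))**2 = (296 + 175)**2 = 471**2 = 221841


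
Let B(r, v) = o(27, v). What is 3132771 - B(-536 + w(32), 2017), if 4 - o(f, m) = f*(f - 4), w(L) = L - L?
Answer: 3133388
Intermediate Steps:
w(L) = 0
o(f, m) = 4 - f*(-4 + f) (o(f, m) = 4 - f*(f - 4) = 4 - f*(-4 + f))
B(r, v) = -617 (B(r, v) = 4 - 1*27² + 4*27 = 4 - 1*729 + 108 = 4 - 729 + 108 = -617)
3132771 - B(-536 + w(32), 2017) = 3132771 - 1*(-617) = 3132771 + 617 = 3133388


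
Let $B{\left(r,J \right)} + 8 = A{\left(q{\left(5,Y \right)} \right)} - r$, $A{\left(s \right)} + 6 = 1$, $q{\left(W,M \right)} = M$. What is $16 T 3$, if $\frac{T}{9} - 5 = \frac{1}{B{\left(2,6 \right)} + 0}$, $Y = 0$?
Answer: $\frac{10656}{5} \approx 2131.2$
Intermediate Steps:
$A{\left(s \right)} = -5$ ($A{\left(s \right)} = -6 + 1 = -5$)
$B{\left(r,J \right)} = -13 - r$ ($B{\left(r,J \right)} = -8 - \left(5 + r\right) = -13 - r$)
$T = \frac{222}{5}$ ($T = 45 + \frac{9}{\left(-13 - 2\right) + 0} = 45 + \frac{9}{-15 + 0} = 45 + \frac{9}{-15} = 45 + 9 \left(- \frac{1}{15}\right) = 45 - \frac{3}{5} = \frac{222}{5} \approx 44.4$)
$16 T 3 = 16 \cdot \frac{222}{5} \cdot 3 = \frac{3552}{5} \cdot 3 = \frac{10656}{5}$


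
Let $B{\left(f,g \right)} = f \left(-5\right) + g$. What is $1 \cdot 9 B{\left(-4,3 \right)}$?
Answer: $207$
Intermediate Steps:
$B{\left(f,g \right)} = g - 5 f$ ($B{\left(f,g \right)} = - 5 f + g = g - 5 f$)
$1 \cdot 9 B{\left(-4,3 \right)} = 1 \cdot 9 \left(3 - -20\right) = 9 \left(3 + 20\right) = 9 \cdot 23 = 207$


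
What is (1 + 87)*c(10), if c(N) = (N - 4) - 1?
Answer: 440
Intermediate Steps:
c(N) = -5 + N (c(N) = (-4 + N) - 1 = -5 + N)
(1 + 87)*c(10) = (1 + 87)*(-5 + 10) = 88*5 = 440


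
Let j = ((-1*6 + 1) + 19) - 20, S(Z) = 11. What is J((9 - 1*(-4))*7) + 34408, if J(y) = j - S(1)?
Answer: 34391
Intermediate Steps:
j = -6 (j = ((-6 + 1) + 19) - 20 = (-5 + 19) - 20 = 14 - 20 = -6)
J(y) = -17 (J(y) = -6 - 1*11 = -6 - 11 = -17)
J((9 - 1*(-4))*7) + 34408 = -17 + 34408 = 34391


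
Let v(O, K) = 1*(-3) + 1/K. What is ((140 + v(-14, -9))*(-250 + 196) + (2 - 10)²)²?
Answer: 53699584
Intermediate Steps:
v(O, K) = -3 + 1/K
((140 + v(-14, -9))*(-250 + 196) + (2 - 10)²)² = ((140 + (-3 + 1/(-9)))*(-250 + 196) + (2 - 10)²)² = ((140 + (-3 - ⅑))*(-54) + (-8)²)² = ((140 - 28/9)*(-54) + 64)² = ((1232/9)*(-54) + 64)² = (-7392 + 64)² = (-7328)² = 53699584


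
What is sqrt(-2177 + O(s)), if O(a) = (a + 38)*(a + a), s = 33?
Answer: sqrt(2509) ≈ 50.090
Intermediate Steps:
O(a) = 2*a*(38 + a) (O(a) = (38 + a)*(2*a) = 2*a*(38 + a))
sqrt(-2177 + O(s)) = sqrt(-2177 + 2*33*(38 + 33)) = sqrt(-2177 + 2*33*71) = sqrt(-2177 + 4686) = sqrt(2509)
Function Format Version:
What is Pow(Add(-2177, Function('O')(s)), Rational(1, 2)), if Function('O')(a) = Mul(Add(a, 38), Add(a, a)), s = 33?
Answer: Pow(2509, Rational(1, 2)) ≈ 50.090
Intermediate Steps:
Function('O')(a) = Mul(2, a, Add(38, a)) (Function('O')(a) = Mul(Add(38, a), Mul(2, a)) = Mul(2, a, Add(38, a)))
Pow(Add(-2177, Function('O')(s)), Rational(1, 2)) = Pow(Add(-2177, Mul(2, 33, Add(38, 33))), Rational(1, 2)) = Pow(Add(-2177, Mul(2, 33, 71)), Rational(1, 2)) = Pow(Add(-2177, 4686), Rational(1, 2)) = Pow(2509, Rational(1, 2))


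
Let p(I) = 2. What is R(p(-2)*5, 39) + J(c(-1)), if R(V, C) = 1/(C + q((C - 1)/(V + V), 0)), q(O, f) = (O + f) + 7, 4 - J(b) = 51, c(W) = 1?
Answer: -22503/479 ≈ -46.979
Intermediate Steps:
J(b) = -47 (J(b) = 4 - 1*51 = 4 - 51 = -47)
q(O, f) = 7 + O + f
R(V, C) = 1/(7 + C + (-1 + C)/(2*V)) (R(V, C) = 1/(C + (7 + (C - 1)/(V + V) + 0)) = 1/(C + (7 + (-1 + C)/((2*V)) + 0)) = 1/(C + (7 + (-1 + C)*(1/(2*V)) + 0)) = 1/(C + (7 + (-1 + C)/(2*V) + 0)) = 1/(C + (7 + (-1 + C)/(2*V))) = 1/(7 + C + (-1 + C)/(2*V)))
R(p(-2)*5, 39) + J(c(-1)) = 2*(2*5)/(-1 + 39 + 14*(2*5) + 2*39*(2*5)) - 47 = 2*10/(-1 + 39 + 14*10 + 2*39*10) - 47 = 2*10/(-1 + 39 + 140 + 780) - 47 = 2*10/958 - 47 = 2*10*(1/958) - 47 = 10/479 - 47 = -22503/479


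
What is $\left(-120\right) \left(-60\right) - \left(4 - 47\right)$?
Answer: $7243$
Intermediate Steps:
$\left(-120\right) \left(-60\right) - \left(4 - 47\right) = 7200 - -43 = 7200 + 43 = 7243$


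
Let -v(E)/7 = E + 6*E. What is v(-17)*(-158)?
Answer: -131614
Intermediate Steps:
v(E) = -49*E (v(E) = -7*(E + 6*E) = -49*E)
v(-17)*(-158) = -49*(-17)*(-158) = 833*(-158) = -131614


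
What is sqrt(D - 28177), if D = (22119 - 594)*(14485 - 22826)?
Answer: I*sqrt(179568202) ≈ 13400.0*I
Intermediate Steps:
D = -179540025 (D = 21525*(-8341) = -179540025)
sqrt(D - 28177) = sqrt(-179540025 - 28177) = sqrt(-179568202) = I*sqrt(179568202)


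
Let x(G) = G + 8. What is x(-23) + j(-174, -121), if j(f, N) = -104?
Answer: -119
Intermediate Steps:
x(G) = 8 + G
x(-23) + j(-174, -121) = (8 - 23) - 104 = -15 - 104 = -119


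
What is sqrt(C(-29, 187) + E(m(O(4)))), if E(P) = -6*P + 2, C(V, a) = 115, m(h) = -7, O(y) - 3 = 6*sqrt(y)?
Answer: sqrt(159) ≈ 12.610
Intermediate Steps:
O(y) = 3 + 6*sqrt(y)
E(P) = 2 - 6*P
sqrt(C(-29, 187) + E(m(O(4)))) = sqrt(115 + (2 - 6*(-7))) = sqrt(115 + (2 + 42)) = sqrt(115 + 44) = sqrt(159)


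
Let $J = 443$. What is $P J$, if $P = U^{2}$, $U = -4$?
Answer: $7088$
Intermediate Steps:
$P = 16$ ($P = \left(-4\right)^{2} = 16$)
$P J = 16 \cdot 443 = 7088$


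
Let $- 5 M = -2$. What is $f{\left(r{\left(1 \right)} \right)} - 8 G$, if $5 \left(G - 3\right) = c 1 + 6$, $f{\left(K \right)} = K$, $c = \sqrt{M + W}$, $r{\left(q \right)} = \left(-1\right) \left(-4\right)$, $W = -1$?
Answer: $- \frac{148}{5} - \frac{8 i \sqrt{15}}{25} \approx -29.6 - 1.2394 i$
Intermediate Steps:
$r{\left(q \right)} = 4$
$M = \frac{2}{5}$ ($M = \left(- \frac{1}{5}\right) \left(-2\right) = \frac{2}{5} \approx 0.4$)
$c = \frac{i \sqrt{15}}{5}$ ($c = \sqrt{\frac{2}{5} - 1} = \sqrt{- \frac{3}{5}} = \frac{i \sqrt{15}}{5} \approx 0.7746 i$)
$G = \frac{21}{5} + \frac{i \sqrt{15}}{25}$ ($G = 3 + \frac{\frac{i \sqrt{15}}{5} \cdot 1 + 6}{5} = 3 + \frac{\frac{i \sqrt{15}}{5} + 6}{5} = 3 + \frac{6 + \frac{i \sqrt{15}}{5}}{5} = 3 + \left(\frac{6}{5} + \frac{i \sqrt{15}}{25}\right) = \frac{21}{5} + \frac{i \sqrt{15}}{25} \approx 4.2 + 0.15492 i$)
$f{\left(r{\left(1 \right)} \right)} - 8 G = 4 - 8 \left(\frac{21}{5} + \frac{i \sqrt{15}}{25}\right) = 4 - \left(\frac{168}{5} + \frac{8 i \sqrt{15}}{25}\right) = - \frac{148}{5} - \frac{8 i \sqrt{15}}{25}$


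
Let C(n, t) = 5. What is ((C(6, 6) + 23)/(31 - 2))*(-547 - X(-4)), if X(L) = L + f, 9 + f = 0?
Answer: -14952/29 ≈ -515.59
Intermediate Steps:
f = -9 (f = -9 + 0 = -9)
X(L) = -9 + L (X(L) = L - 9 = -9 + L)
((C(6, 6) + 23)/(31 - 2))*(-547 - X(-4)) = ((5 + 23)/(31 - 2))*(-547 - (-9 - 4)) = (28/29)*(-547 - 1*(-13)) = (28*(1/29))*(-547 + 13) = (28/29)*(-534) = -14952/29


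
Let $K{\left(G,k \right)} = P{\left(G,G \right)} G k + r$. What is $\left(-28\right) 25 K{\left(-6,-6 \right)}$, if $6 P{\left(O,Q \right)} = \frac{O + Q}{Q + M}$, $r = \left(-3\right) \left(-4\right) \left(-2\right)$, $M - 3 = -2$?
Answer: $6720$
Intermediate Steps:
$M = 1$ ($M = 3 - 2 = 1$)
$r = -24$ ($r = 12 \left(-2\right) = -24$)
$P{\left(O,Q \right)} = \frac{O + Q}{6 \left(1 + Q\right)}$ ($P{\left(O,Q \right)} = \frac{\left(O + Q\right) \frac{1}{Q + 1}}{6} = \frac{\left(O + Q\right) \frac{1}{1 + Q}}{6} = \frac{\frac{1}{1 + Q} \left(O + Q\right)}{6} = \frac{O + Q}{6 \left(1 + Q\right)}$)
$K{\left(G,k \right)} = -24 + \frac{k G^{2}}{3 \left(1 + G\right)}$ ($K{\left(G,k \right)} = \frac{G + G}{6 \left(1 + G\right)} G k - 24 = \frac{2 G}{6 \left(1 + G\right)} G k - 24 = \frac{G}{3 \left(1 + G\right)} G k - 24 = \frac{G^{2}}{3 \left(1 + G\right)} k - 24 = \frac{k G^{2}}{3 \left(1 + G\right)} - 24 = -24 + \frac{k G^{2}}{3 \left(1 + G\right)}$)
$\left(-28\right) 25 K{\left(-6,-6 \right)} = \left(-28\right) 25 \frac{-72 - -432 - 6 \left(-6\right)^{2}}{3 \left(1 - 6\right)} = - 700 \frac{-72 + 432 - 216}{3 \left(-5\right)} = - 700 \cdot \frac{1}{3} \left(- \frac{1}{5}\right) \left(-72 + 432 - 216\right) = - 700 \cdot \frac{1}{3} \left(- \frac{1}{5}\right) 144 = \left(-700\right) \left(- \frac{48}{5}\right) = 6720$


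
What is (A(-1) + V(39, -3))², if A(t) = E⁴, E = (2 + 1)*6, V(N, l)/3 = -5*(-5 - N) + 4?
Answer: 11161499904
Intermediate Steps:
V(N, l) = 87 + 15*N (V(N, l) = 3*(-5*(-5 - N) + 4) = 3*((25 + 5*N) + 4) = 3*(29 + 5*N) = 87 + 15*N)
E = 18 (E = 3*6 = 18)
A(t) = 104976 (A(t) = 18⁴ = 104976)
(A(-1) + V(39, -3))² = (104976 + (87 + 15*39))² = (104976 + (87 + 585))² = (104976 + 672)² = 105648² = 11161499904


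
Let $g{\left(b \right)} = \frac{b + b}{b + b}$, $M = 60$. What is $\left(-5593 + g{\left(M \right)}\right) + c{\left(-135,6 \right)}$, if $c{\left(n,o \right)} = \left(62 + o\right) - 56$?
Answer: $-5580$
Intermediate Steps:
$g{\left(b \right)} = 1$ ($g{\left(b \right)} = \frac{2 b}{2 b} = 2 b \frac{1}{2 b} = 1$)
$c{\left(n,o \right)} = 6 + o$
$\left(-5593 + g{\left(M \right)}\right) + c{\left(-135,6 \right)} = \left(-5593 + 1\right) + \left(6 + 6\right) = -5592 + 12 = -5580$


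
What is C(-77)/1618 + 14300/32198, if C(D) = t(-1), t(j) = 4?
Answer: 5816548/13024091 ≈ 0.44660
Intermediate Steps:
C(D) = 4
C(-77)/1618 + 14300/32198 = 4/1618 + 14300/32198 = 4*(1/1618) + 14300*(1/32198) = 2/809 + 7150/16099 = 5816548/13024091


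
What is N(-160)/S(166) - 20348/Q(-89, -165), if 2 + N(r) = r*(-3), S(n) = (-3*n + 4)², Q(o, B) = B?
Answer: 2482861699/20132970 ≈ 123.32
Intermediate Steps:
S(n) = (4 - 3*n)²
N(r) = -2 - 3*r (N(r) = -2 + r*(-3) = -2 - 3*r)
N(-160)/S(166) - 20348/Q(-89, -165) = (-2 - 3*(-160))/((-4 + 3*166)²) - 20348/(-165) = (-2 + 480)/((-4 + 498)²) - 20348*(-1/165) = 478/(494²) + 20348/165 = 478/244036 + 20348/165 = 478*(1/244036) + 20348/165 = 239/122018 + 20348/165 = 2482861699/20132970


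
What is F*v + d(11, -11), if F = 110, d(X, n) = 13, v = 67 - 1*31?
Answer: 3973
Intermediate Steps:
v = 36 (v = 67 - 31 = 36)
F*v + d(11, -11) = 110*36 + 13 = 3960 + 13 = 3973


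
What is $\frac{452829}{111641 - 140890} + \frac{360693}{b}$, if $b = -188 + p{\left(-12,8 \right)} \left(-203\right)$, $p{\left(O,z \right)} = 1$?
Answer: $- \frac{10726965696}{11436359} \approx -937.97$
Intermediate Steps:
$b = -391$ ($b = -188 + 1 \left(-203\right) = -188 - 203 = -391$)
$\frac{452829}{111641 - 140890} + \frac{360693}{b} = \frac{452829}{111641 - 140890} + \frac{360693}{-391} = \frac{452829}{111641 - 140890} + 360693 \left(- \frac{1}{391}\right) = \frac{452829}{-29249} - \frac{360693}{391} = 452829 \left(- \frac{1}{29249}\right) - \frac{360693}{391} = - \frac{452829}{29249} - \frac{360693}{391} = - \frac{10726965696}{11436359}$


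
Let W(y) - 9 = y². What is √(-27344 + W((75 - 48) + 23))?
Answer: I*√24835 ≈ 157.59*I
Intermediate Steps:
W(y) = 9 + y²
√(-27344 + W((75 - 48) + 23)) = √(-27344 + (9 + ((75 - 48) + 23)²)) = √(-27344 + (9 + (27 + 23)²)) = √(-27344 + (9 + 50²)) = √(-27344 + (9 + 2500)) = √(-27344 + 2509) = √(-24835) = I*√24835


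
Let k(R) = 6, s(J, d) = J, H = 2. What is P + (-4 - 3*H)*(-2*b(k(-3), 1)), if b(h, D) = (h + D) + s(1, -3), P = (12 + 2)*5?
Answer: 230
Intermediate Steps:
P = 70 (P = 14*5 = 70)
b(h, D) = 1 + D + h (b(h, D) = (h + D) + 1 = (D + h) + 1 = 1 + D + h)
P + (-4 - 3*H)*(-2*b(k(-3), 1)) = 70 + (-4 - 3*2)*(-2*(1 + 1 + 6)) = 70 + (-4 - 6)*(-2*8) = 70 - 10*(-16) = 70 + 160 = 230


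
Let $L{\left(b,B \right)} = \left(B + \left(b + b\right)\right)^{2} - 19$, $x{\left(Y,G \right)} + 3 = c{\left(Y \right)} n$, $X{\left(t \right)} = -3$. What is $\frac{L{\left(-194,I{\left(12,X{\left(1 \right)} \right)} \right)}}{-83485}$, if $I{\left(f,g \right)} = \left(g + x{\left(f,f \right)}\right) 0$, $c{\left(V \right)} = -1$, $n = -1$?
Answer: $- \frac{30105}{16697} \approx -1.803$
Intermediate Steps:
$x{\left(Y,G \right)} = -2$ ($x{\left(Y,G \right)} = -3 - -1 = -3 + 1 = -2$)
$I{\left(f,g \right)} = 0$ ($I{\left(f,g \right)} = \left(g - 2\right) 0 = \left(-2 + g\right) 0 = 0$)
$L{\left(b,B \right)} = -19 + \left(B + 2 b\right)^{2}$ ($L{\left(b,B \right)} = \left(B + 2 b\right)^{2} - 19 = -19 + \left(B + 2 b\right)^{2}$)
$\frac{L{\left(-194,I{\left(12,X{\left(1 \right)} \right)} \right)}}{-83485} = \frac{-19 + \left(0 + 2 \left(-194\right)\right)^{2}}{-83485} = \left(-19 + \left(0 - 388\right)^{2}\right) \left(- \frac{1}{83485}\right) = \left(-19 + \left(-388\right)^{2}\right) \left(- \frac{1}{83485}\right) = \left(-19 + 150544\right) \left(- \frac{1}{83485}\right) = 150525 \left(- \frac{1}{83485}\right) = - \frac{30105}{16697}$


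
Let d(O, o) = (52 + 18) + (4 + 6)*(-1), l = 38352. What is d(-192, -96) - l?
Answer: -38292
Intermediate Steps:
d(O, o) = 60 (d(O, o) = 70 + 10*(-1) = 70 - 10 = 60)
d(-192, -96) - l = 60 - 1*38352 = 60 - 38352 = -38292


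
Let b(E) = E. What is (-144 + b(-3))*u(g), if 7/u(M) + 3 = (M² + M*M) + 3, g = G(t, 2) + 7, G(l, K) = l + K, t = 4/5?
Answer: -75/14 ≈ -5.3571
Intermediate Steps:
t = ⅘ (t = 4*(⅕) = ⅘ ≈ 0.80000)
G(l, K) = K + l
g = 49/5 (g = (2 + ⅘) + 7 = 14/5 + 7 = 49/5 ≈ 9.8000)
u(M) = 7/(2*M²) (u(M) = 7/(-3 + ((M² + M*M) + 3)) = 7/(-3 + ((M² + M²) + 3)) = 7/(-3 + (2*M² + 3)) = 7/(-3 + (3 + 2*M²)) = 7/((2*M²)) = 7*(1/(2*M²)) = 7/(2*M²))
(-144 + b(-3))*u(g) = (-144 - 3)*(7/(2*(49/5)²)) = -1029*25/(2*2401) = -147*25/686 = -75/14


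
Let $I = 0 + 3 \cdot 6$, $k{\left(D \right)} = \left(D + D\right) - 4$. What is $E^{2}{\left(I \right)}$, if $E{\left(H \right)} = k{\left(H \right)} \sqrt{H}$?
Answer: $18432$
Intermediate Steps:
$k{\left(D \right)} = -4 + 2 D$ ($k{\left(D \right)} = 2 D - 4 = -4 + 2 D$)
$I = 18$ ($I = 0 + 18 = 18$)
$E{\left(H \right)} = \sqrt{H} \left(-4 + 2 H\right)$ ($E{\left(H \right)} = \left(-4 + 2 H\right) \sqrt{H} = \sqrt{H} \left(-4 + 2 H\right)$)
$E^{2}{\left(I \right)} = \left(2 \sqrt{18} \left(-2 + 18\right)\right)^{2} = \left(2 \cdot 3 \sqrt{2} \cdot 16\right)^{2} = \left(96 \sqrt{2}\right)^{2} = 18432$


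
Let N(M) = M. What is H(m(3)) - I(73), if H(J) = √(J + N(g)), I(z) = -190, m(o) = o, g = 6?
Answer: 193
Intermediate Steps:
H(J) = √(6 + J) (H(J) = √(J + 6) = √(6 + J))
H(m(3)) - I(73) = √(6 + 3) - 1*(-190) = √9 + 190 = 3 + 190 = 193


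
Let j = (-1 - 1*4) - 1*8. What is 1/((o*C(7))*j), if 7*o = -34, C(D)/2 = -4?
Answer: -7/3536 ≈ -0.0019796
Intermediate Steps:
C(D) = -8 (C(D) = 2*(-4) = -8)
o = -34/7 (o = (⅐)*(-34) = -34/7 ≈ -4.8571)
j = -13 (j = (-1 - 4) - 8 = -5 - 8 = -13)
1/((o*C(7))*j) = 1/(-34/7*(-8)*(-13)) = 1/((272/7)*(-13)) = 1/(-3536/7) = -7/3536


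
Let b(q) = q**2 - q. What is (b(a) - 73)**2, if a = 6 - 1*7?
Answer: 5041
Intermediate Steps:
a = -1 (a = 6 - 7 = -1)
(b(a) - 73)**2 = (-(-1 - 1) - 73)**2 = (-1*(-2) - 73)**2 = (2 - 73)**2 = (-71)**2 = 5041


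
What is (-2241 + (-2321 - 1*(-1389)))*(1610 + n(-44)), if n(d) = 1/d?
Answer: -224772147/44 ≈ -5.1085e+6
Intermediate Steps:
(-2241 + (-2321 - 1*(-1389)))*(1610 + n(-44)) = (-2241 + (-2321 - 1*(-1389)))*(1610 + 1/(-44)) = (-2241 + (-2321 + 1389))*(1610 - 1/44) = (-2241 - 932)*(70839/44) = -3173*70839/44 = -224772147/44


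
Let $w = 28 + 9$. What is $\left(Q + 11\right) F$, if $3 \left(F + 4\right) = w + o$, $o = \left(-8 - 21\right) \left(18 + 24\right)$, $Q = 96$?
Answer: $- \frac{127651}{3} \approx -42550.0$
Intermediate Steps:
$w = 37$
$o = -1218$ ($o = \left(-29\right) 42 = -1218$)
$F = - \frac{1193}{3}$ ($F = -4 + \frac{37 - 1218}{3} = -4 + \frac{1}{3} \left(-1181\right) = -4 - \frac{1181}{3} = - \frac{1193}{3} \approx -397.67$)
$\left(Q + 11\right) F = \left(96 + 11\right) \left(- \frac{1193}{3}\right) = 107 \left(- \frac{1193}{3}\right) = - \frac{127651}{3}$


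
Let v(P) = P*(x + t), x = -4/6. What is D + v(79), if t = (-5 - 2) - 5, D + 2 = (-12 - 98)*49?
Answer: -19178/3 ≈ -6392.7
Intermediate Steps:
D = -5392 (D = -2 + (-12 - 98)*49 = -2 - 110*49 = -2 - 5390 = -5392)
x = -⅔ (x = -4*⅙ = -⅔ ≈ -0.66667)
t = -12 (t = -7 - 5 = -12)
v(P) = -38*P/3 (v(P) = P*(-⅔ - 12) = P*(-38/3) = -38*P/3)
D + v(79) = -5392 - 38/3*79 = -5392 - 3002/3 = -19178/3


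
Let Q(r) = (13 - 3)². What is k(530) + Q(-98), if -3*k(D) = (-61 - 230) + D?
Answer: 61/3 ≈ 20.333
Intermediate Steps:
Q(r) = 100 (Q(r) = 10² = 100)
k(D) = 97 - D/3 (k(D) = -((-61 - 230) + D)/3 = -(-291 + D)/3 = 97 - D/3)
k(530) + Q(-98) = (97 - ⅓*530) + 100 = (97 - 530/3) + 100 = -239/3 + 100 = 61/3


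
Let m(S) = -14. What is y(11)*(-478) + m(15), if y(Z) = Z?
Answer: -5272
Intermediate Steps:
y(11)*(-478) + m(15) = 11*(-478) - 14 = -5258 - 14 = -5272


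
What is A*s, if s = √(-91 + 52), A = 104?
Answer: 104*I*√39 ≈ 649.48*I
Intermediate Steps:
s = I*√39 (s = √(-39) = I*√39 ≈ 6.245*I)
A*s = 104*(I*√39) = 104*I*√39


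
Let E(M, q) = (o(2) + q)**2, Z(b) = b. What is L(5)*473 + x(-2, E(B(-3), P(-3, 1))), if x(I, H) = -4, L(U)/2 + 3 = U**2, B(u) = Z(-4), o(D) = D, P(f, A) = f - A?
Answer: 20808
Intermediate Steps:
B(u) = -4
L(U) = -6 + 2*U**2
E(M, q) = (2 + q)**2
L(5)*473 + x(-2, E(B(-3), P(-3, 1))) = (-6 + 2*5**2)*473 - 4 = (-6 + 2*25)*473 - 4 = (-6 + 50)*473 - 4 = 44*473 - 4 = 20812 - 4 = 20808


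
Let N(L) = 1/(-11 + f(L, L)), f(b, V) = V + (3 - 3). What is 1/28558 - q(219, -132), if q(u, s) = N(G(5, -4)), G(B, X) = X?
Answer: 28573/428370 ≈ 0.066702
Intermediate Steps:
f(b, V) = V (f(b, V) = V + 0 = V)
N(L) = 1/(-11 + L)
q(u, s) = -1/15 (q(u, s) = 1/(-11 - 4) = 1/(-15) = -1/15)
1/28558 - q(219, -132) = 1/28558 - 1*(-1/15) = 1/28558 + 1/15 = 28573/428370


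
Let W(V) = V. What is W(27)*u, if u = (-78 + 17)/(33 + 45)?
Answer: -549/26 ≈ -21.115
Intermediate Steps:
u = -61/78 ≈ -0.78205
W(27)*u = 27*(-61/78) = -549/26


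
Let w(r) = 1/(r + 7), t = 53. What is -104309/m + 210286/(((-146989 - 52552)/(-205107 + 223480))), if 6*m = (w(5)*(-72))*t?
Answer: -183956065765/10575673 ≈ -17394.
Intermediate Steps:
w(r) = 1/(7 + r)
m = -53 (m = ((-72/(7 + 5))*53)/6 = ((-72/12)*53)/6 = (((1/12)*(-72))*53)/6 = (-6*53)/6 = (1/6)*(-318) = -53)
-104309/m + 210286/(((-146989 - 52552)/(-205107 + 223480))) = -104309/(-53) + 210286/(((-146989 - 52552)/(-205107 + 223480))) = -104309*(-1/53) + 210286/((-199541/18373)) = 104309/53 + 210286/((-199541*1/18373)) = 104309/53 + 210286/(-199541/18373) = 104309/53 + 210286*(-18373/199541) = 104309/53 - 3863584678/199541 = -183956065765/10575673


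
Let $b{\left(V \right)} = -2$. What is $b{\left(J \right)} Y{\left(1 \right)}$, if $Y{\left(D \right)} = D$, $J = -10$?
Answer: $-2$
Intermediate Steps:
$b{\left(J \right)} Y{\left(1 \right)} = \left(-2\right) 1 = -2$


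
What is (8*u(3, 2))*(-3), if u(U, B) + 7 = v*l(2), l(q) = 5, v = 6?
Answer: -552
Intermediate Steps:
u(U, B) = 23 (u(U, B) = -7 + 6*5 = -7 + 30 = 23)
(8*u(3, 2))*(-3) = (8*23)*(-3) = 184*(-3) = -552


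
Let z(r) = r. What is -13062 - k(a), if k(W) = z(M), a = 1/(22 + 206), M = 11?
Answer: -13073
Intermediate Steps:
a = 1/228 ≈ 0.0043860
k(W) = 11
-13062 - k(a) = -13062 - 1*11 = -13062 - 11 = -13073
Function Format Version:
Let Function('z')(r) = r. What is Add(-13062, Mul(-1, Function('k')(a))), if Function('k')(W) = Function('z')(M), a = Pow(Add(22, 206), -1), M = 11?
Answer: -13073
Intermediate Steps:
a = Rational(1, 228) (a = Pow(228, -1) = Rational(1, 228) ≈ 0.0043860)
Function('k')(W) = 11
Add(-13062, Mul(-1, Function('k')(a))) = Add(-13062, Mul(-1, 11)) = Add(-13062, -11) = -13073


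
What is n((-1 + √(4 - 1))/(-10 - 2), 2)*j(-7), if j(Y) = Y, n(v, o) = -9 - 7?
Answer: 112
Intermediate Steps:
n(v, o) = -16
n((-1 + √(4 - 1))/(-10 - 2), 2)*j(-7) = -16*(-7) = 112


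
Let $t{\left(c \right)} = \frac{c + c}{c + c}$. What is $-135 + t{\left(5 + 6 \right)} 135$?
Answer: $0$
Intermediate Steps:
$t{\left(c \right)} = 1$ ($t{\left(c \right)} = \frac{2 c}{2 c} = 2 c \frac{1}{2 c} = 1$)
$-135 + t{\left(5 + 6 \right)} 135 = -135 + 1 \cdot 135 = -135 + 135 = 0$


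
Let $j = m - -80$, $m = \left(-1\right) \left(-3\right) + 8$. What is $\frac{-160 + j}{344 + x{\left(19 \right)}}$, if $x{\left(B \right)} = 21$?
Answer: $- \frac{69}{365} \approx -0.18904$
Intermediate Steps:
$m = 11$ ($m = 3 + 8 = 11$)
$j = 91$ ($j = 11 - -80 = 11 + 80 = 91$)
$\frac{-160 + j}{344 + x{\left(19 \right)}} = \frac{-160 + 91}{344 + 21} = - \frac{69}{365}$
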